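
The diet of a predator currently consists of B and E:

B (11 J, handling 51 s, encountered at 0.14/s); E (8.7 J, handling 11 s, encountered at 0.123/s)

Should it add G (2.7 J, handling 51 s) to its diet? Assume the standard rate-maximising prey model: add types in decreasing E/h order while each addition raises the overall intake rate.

No

On B and E alone, R = ΣλE/(1+Σλh) = 2.61/9.493 = 0.2749 J/s.
Profitability of G: 2.7/51 = 0.05294 J/s.
Since 0.05294 < R, time spent handling G is better spent searching.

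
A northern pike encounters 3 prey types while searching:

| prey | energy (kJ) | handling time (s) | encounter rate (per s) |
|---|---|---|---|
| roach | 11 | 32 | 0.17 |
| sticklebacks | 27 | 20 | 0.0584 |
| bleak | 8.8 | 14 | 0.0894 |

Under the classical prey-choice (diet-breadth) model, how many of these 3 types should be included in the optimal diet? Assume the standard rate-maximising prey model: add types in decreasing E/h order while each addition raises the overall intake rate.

1

E/h in descending order: sticklebacks 1.35, bleak 0.629, roach 0.344 kJ/s. The optimal diet is the largest prefix of this list for which every included type satisfies E_i/h_i > R on the types above it.
Rate on top 1: 0.7273. bleak: 0.629 < 0.7273 → exclude; stop.
Optimal diet: sticklebacks — 1 of 3 types.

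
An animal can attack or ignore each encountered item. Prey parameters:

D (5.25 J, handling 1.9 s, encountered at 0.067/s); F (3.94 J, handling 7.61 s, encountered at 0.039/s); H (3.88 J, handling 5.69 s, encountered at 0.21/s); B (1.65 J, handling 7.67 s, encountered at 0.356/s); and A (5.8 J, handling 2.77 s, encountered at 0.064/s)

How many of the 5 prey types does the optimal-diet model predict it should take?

3

E/h in descending order: D 2.76, A 2.09, H 0.682, F 0.518, B 0.215 J/s. The optimal diet is the largest prefix of this list for which every included type satisfies E_i/h_i > R on the types above it.
Rate on top 1: 0.312. A: 2.09 > 0.312 → include.
Rate on top 2: 0.5542. H: 0.682 > 0.5542 → include.
Rate on top 3: 0.6152. F: 0.518 < 0.6152 → exclude; stop.
Optimal diet: D, A, H — 3 of 5 types.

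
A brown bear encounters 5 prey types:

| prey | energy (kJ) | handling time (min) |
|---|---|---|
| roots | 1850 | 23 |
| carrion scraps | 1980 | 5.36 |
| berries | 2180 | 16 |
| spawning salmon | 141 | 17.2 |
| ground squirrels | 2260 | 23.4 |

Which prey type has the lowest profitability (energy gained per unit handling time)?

In descending order of E/h:
carrion scraps: 1980/5.36 = 369 kJ/min
berries: 2180/16 = 136 kJ/min
ground squirrels: 2260/23.4 = 96.6 kJ/min
roots: 1850/23 = 80.4 kJ/min
spawning salmon: 141/17.2 = 8.2 kJ/min

spawning salmon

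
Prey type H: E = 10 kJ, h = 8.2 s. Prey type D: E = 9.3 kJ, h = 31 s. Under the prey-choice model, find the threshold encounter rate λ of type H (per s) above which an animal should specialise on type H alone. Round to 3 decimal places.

At the threshold, the rate on type H alone equals the profitability of type D: λ·10/(1 + λ·8.2) = 9.3/31 = 0.3.
Rearranging, λ(10 − 0.3×8.2) = 0.3, so λ = 0.3/7.54 = 0.03979 per s.

0.040 per s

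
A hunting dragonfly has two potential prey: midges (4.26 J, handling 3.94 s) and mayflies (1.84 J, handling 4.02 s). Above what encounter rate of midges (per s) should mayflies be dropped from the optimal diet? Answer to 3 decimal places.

0.186 per s

The zero-one rule: include mayflies iff E₂/h₂ > λE₁/(1+λh₁). Equality gives the switch point.
λE₁h₂ = E₂ + λE₂h₁ ⇒ λ = E₂/(E₁h₂ − E₂h₁) = 1.84/(17.13 − 7.25) = 0.1863 per s.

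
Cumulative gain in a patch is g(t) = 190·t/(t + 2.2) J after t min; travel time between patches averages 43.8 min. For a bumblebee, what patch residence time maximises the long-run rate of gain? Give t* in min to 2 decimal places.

By the marginal value theorem, leave when the instantaneous gain rate g'(t) equals the habitat-wide average g(t)/(T + t).
g'(t) = 190·2.2/(t + 2.2)². Setting 190·2.2/(t+2.2)² = 190t/[(t+2.2)(43.8+t)] gives 2.2(43.8+t) = t(t+2.2), so t² = 2.2×43.8 = 96.36.
t* = √96.36 = 9.816 min.

9.82 min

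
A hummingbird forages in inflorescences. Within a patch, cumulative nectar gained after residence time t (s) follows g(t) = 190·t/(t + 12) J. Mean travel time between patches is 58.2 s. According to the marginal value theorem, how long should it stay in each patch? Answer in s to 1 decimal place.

26.4 s

By the marginal value theorem, leave when the instantaneous gain rate g'(t) equals the habitat-wide average g(t)/(T + t).
g'(t) = 190·12/(t + 12)². Setting 190·12/(t+12)² = 190t/[(t+12)(58.2+t)] gives 12(58.2+t) = t(t+12), so t² = 12×58.2 = 698.4.
t* = √698.4 = 26.43 s.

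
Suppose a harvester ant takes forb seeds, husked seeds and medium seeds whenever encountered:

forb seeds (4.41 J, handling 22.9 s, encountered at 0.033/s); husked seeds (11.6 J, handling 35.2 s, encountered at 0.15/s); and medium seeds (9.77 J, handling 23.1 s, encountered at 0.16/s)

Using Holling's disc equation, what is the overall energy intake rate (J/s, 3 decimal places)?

0.321 J/s

R = (0.033×4.41 + 0.15×11.6 + 0.16×9.77) / (1 + 0.033×22.9 + 0.15×35.2 + 0.16×23.1) = 3.449/10.73 = 0.3214 J/s.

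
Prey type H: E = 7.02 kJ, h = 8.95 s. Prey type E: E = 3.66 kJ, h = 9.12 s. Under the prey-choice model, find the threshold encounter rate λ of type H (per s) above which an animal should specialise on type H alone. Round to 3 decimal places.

0.117 per s

Drop type E once their profitability E₂/h₂ falls below the rate achievable on type H alone: E₂/h₂ = λE₁/(1 + λh₁).
Solve for λ: λE₁h₂ = E₂(1 + λh₁) → λ(E₁h₂ − E₂h₁) = E₂ → λ = E₂/(E₁h₂ − E₂h₁).
λ = 3.66/(7.02×9.12 − 3.66×8.95) = 3.66/31.27 = 0.1171 per s.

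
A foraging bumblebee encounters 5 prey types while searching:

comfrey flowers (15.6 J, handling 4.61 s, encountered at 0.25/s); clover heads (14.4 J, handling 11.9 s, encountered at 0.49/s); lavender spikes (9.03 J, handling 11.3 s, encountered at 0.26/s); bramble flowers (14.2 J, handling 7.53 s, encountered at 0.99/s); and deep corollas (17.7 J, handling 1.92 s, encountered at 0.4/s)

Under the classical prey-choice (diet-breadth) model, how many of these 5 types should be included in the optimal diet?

E/h in descending order: deep corollas 9.22, comfrey flowers 3.38, bramble flowers 1.89, clover heads 1.21, lavender spikes 0.799 J/s. The optimal diet is the largest prefix of this list for which every included type satisfies E_i/h_i > R on the types above it.
Rate on top 1: 4.005. comfrey flowers: 3.38 < 4.005 → exclude; stop.
Optimal diet: deep corollas — 1 of 5 types.

1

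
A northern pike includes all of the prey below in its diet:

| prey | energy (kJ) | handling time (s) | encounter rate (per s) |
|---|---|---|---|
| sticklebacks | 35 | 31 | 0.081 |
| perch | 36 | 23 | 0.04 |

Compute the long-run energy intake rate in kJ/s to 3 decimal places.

Energy encountered per unit search time: 0.081×35 + 0.04×36 = 4.275 kJ/s.
Handling time per unit search time: 0.081×31 + 0.04×23 = 3.431.
Rate = 4.275/(1 + 3.431) = 0.9648 kJ/s.

0.965 kJ/s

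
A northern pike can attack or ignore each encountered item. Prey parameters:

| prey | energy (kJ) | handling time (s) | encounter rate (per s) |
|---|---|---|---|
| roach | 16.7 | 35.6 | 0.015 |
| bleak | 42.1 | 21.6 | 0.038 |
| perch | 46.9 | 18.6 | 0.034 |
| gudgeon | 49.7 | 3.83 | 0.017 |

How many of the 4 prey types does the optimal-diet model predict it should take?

Profitabilities (E/h, kJ/s): gudgeon 13, perch 2.52, bleak 1.95, roach 0.469. Add prey in this order while the next type's profitability exceeds the intake rate on those already taken.
Rate on top 1: 0.7933. perch: 2.52 > 0.7933 → include.
Rate on top 2: 1.437. bleak: 1.95 > 1.437 → include.
Rate on top 3: 1.604. roach: 0.469 < 1.604 → exclude; stop.
Optimal diet: gudgeon, perch, bleak — 3 of 4 types.

3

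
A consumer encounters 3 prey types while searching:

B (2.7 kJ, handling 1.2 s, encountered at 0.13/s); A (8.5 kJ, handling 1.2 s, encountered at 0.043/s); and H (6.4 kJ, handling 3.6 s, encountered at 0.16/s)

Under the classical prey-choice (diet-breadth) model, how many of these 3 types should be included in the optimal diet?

Rank by E/h (kJ/s): A 7.08, B 2.25, H 1.78. Include each in turn until the next type's E/h falls below the running intake rate.
Rate on top 1: 0.3476. B: 2.25 > 0.3476 → include.
Rate on top 2: 0.5933. H: 1.78 > 0.5933 → include.
Optimal diet: A, B, H — 3 of 3 types.

3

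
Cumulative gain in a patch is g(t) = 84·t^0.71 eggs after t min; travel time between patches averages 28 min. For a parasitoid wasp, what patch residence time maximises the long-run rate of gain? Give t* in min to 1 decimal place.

68.6 min

Maximise g(t)/(T+t): set derivative to zero → g'(t)(T+t) = g(t).
g'(t) = 0.71·84·t^-0.29. Setting 0.71·84·t^-0.29 = 84·t^0.71/(28+t) gives 0.71(28+t) = t, so 0.29·t = 0.71×28.
t* = 0.71×28/0.29 = 68.55 min.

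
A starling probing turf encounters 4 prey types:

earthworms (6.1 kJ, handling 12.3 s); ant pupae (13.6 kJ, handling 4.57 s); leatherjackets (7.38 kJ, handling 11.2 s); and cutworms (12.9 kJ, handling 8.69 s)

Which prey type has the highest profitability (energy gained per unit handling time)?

ant pupae

Profitability E/h (kJ/s): earthworms = 6.1/12.3 = 0.496, ant pupae = 13.6/4.57 = 2.98, leatherjackets = 7.38/11.2 = 0.659, cutworms = 12.9/8.69 = 1.48.
Ranked: ant pupae > cutworms > leatherjackets > earthworms.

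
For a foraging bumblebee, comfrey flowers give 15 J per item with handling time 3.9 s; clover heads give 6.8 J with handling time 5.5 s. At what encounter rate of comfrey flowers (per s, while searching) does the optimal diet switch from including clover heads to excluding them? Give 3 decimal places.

0.121 per s

Drop clover heads once their profitability E₂/h₂ falls below the rate achievable on comfrey flowers alone: E₂/h₂ = λE₁/(1 + λh₁).
Solve for λ: λE₁h₂ = E₂(1 + λh₁) → λ(E₁h₂ − E₂h₁) = E₂ → λ = E₂/(E₁h₂ − E₂h₁).
λ = 6.8/(15×5.5 − 6.8×3.9) = 6.8/55.98 = 0.1215 per s.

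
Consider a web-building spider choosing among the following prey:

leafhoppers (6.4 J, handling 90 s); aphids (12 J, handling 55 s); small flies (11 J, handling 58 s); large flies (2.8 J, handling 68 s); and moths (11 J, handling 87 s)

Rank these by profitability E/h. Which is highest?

aphids

In descending order of E/h:
aphids: 12/55 = 0.218 J/s
small flies: 11/58 = 0.19 J/s
moths: 11/87 = 0.126 J/s
leafhoppers: 6.4/90 = 0.0711 J/s
large flies: 2.8/68 = 0.0412 J/s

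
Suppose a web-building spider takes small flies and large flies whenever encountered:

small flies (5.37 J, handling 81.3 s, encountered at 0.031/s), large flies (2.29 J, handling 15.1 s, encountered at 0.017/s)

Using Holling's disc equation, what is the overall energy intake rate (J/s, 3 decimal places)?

Energy encountered per unit search time: 0.031×5.37 + 0.017×2.29 = 0.2054 J/s.
Handling time per unit search time: 0.031×81.3 + 0.017×15.1 = 2.777.
Rate = 0.2054/(1 + 2.777) = 0.05438 J/s.

0.054 J/s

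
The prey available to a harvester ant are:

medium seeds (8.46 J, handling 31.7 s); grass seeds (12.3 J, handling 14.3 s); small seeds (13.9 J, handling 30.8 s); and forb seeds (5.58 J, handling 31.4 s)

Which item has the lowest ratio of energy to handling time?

forb seeds

In descending order of E/h:
grass seeds: 12.3/14.3 = 0.86 J/s
small seeds: 13.9/30.8 = 0.451 J/s
medium seeds: 8.46/31.7 = 0.267 J/s
forb seeds: 5.58/31.4 = 0.178 J/s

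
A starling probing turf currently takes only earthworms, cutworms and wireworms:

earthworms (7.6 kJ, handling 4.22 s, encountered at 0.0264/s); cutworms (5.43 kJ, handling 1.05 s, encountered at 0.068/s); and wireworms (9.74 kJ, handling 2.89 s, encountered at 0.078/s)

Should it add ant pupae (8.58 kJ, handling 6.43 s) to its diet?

Current rate: (0.0264×7.6 + 0.068×5.43 + 0.078×9.74)/(1 + 0.0264×4.22 + 0.068×1.05 + 0.078×2.89) = 0.9442 kJ/s.
Profitability of ant pupae: 8.58/6.43 = 1.334 kJ/s.
Since 1.334 > R, including ant pupae increases the long-run rate.

Yes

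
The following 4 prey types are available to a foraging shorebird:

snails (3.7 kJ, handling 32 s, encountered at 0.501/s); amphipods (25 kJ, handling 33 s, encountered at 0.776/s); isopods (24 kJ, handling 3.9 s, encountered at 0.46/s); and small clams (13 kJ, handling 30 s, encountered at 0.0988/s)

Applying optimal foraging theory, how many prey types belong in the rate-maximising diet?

Rank by E/h (kJ/s): isopods 6.15, amphipods 0.758, small clams 0.433, snails 0.116. Include each in turn until the next type's E/h falls below the running intake rate.
Rate on top 1: 3.951. amphipods: 0.758 < 3.951 → exclude; stop.
Optimal diet: isopods — 1 of 4 types.

1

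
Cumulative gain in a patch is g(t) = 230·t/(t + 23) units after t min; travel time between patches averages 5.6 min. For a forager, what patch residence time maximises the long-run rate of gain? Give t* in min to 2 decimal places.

11.35 min

By the marginal value theorem, leave when the instantaneous gain rate g'(t) equals the habitat-wide average g(t)/(T + t).
g'(t) = 230·23/(t + 23)². Setting 230·23/(t+23)² = 230t/[(t+23)(5.6+t)] gives 23(5.6+t) = t(t+23), so t² = 23×5.6 = 128.8.
t* = √128.8 = 11.35 min.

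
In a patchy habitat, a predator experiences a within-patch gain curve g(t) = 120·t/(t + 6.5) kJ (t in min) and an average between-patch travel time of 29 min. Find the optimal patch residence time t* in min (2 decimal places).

13.73 min

Maximise g(t)/(T+t): set derivative to zero → g'(t)(T+t) = g(t).
g'(t) = 120·6.5/(t + 6.5)². Setting 120·6.5/(t+6.5)² = 120t/[(t+6.5)(29+t)] gives 6.5(29+t) = t(t+6.5), so t² = 6.5×29 = 188.5.
t* = √188.5 = 13.73 min.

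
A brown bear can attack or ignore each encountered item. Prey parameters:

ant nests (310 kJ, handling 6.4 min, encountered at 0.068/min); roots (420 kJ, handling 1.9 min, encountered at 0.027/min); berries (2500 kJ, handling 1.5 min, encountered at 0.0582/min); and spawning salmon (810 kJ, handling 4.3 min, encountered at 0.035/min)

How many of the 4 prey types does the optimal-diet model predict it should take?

E/h in descending order: berries 1.67e+03, roots 221, spawning salmon 188, ant nests 48.4 kJ/min. The optimal diet is the largest prefix of this list for which every included type satisfies E_i/h_i > R on the types above it.
Rate on top 1: 133.8. roots: 221 > 133.8 → include.
Rate on top 2: 137.7. spawning salmon: 188 > 137.7 → include.
Rate on top 3: 143.7. ant nests: 48.4 < 143.7 → exclude; stop.
Optimal diet: berries, roots, spawning salmon — 3 of 4 types.

3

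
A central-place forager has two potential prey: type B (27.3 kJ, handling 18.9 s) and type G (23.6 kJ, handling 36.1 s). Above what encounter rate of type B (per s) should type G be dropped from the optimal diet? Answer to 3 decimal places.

0.044 per s

The zero-one rule: include type G iff E₂/h₂ > λE₁/(1+λh₁). Equality gives the switch point.
λE₁h₂ = E₂ + λE₂h₁ ⇒ λ = E₂/(E₁h₂ − E₂h₁) = 23.6/(985.5 − 446) = 0.04375 per s.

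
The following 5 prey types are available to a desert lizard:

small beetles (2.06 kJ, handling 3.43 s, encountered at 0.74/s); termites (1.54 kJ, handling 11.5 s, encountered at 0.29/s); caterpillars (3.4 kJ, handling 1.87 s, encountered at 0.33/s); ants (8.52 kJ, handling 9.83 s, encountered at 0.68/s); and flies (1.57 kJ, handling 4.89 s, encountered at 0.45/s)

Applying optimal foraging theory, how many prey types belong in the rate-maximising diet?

2

Rank by E/h (kJ/s): caterpillars 1.82, ants 0.867, small beetles 0.601, flies 0.321, termites 0.134. Include each in turn until the next type's E/h falls below the running intake rate.
Rate on top 1: 0.6938. ants: 0.867 > 0.6938 → include.
Rate on top 2: 0.8331. small beetles: 0.601 < 0.8331 → exclude; stop.
Optimal diet: caterpillars, ants — 2 of 5 types.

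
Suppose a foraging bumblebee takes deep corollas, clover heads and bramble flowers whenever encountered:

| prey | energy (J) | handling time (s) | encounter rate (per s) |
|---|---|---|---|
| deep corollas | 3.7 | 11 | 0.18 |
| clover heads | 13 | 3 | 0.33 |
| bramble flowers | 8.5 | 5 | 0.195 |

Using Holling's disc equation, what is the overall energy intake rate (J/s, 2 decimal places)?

Energy encountered per unit search time: 0.18×3.7 + 0.33×13 + 0.195×8.5 = 6.614 J/s.
Handling time per unit search time: 0.18×11 + 0.33×3 + 0.195×5 = 3.945.
Rate = 6.614/(1 + 3.945) = 1.337 J/s.

1.34 J/s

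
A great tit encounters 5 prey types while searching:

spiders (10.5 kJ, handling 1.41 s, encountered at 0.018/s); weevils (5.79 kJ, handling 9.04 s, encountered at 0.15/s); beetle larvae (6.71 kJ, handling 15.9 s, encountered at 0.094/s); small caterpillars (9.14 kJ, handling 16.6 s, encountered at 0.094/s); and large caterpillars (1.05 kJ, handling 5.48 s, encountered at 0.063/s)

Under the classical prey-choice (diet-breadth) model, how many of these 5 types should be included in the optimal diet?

3

E/h in descending order: spiders 7.45, weevils 0.64, small caterpillars 0.551, beetle larvae 0.422, large caterpillars 0.192 kJ/s. The optimal diet is the largest prefix of this list for which every included type satisfies E_i/h_i > R on the types above it.
Rate on top 1: 0.1843. weevils: 0.64 > 0.1843 → include.
Rate on top 2: 0.4441. small caterpillars: 0.551 > 0.4441 → include.
Rate on top 3: 0.4862. beetle larvae: 0.422 < 0.4862 → exclude; stop.
Optimal diet: spiders, weevils, small caterpillars — 3 of 5 types.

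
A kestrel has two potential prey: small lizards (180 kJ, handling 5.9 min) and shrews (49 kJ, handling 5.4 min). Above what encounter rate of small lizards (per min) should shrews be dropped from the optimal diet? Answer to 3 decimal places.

0.072 per min

At the threshold, the rate on small lizards alone equals the profitability of shrews: λ·180/(1 + λ·5.9) = 49/5.4 = 9.074.
Rearranging, λ(180 − 9.074×5.9) = 9.074, so λ = 9.074/126.5 = 0.07175 per min.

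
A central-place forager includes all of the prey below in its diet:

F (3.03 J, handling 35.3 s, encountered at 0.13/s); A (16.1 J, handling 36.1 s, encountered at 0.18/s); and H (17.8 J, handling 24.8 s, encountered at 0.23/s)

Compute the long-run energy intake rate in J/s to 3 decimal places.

0.415 J/s

R = (0.13×3.03 + 0.18×16.1 + 0.23×17.8) / (1 + 0.13×35.3 + 0.18×36.1 + 0.23×24.8) = 7.386/17.79 = 0.4151 J/s.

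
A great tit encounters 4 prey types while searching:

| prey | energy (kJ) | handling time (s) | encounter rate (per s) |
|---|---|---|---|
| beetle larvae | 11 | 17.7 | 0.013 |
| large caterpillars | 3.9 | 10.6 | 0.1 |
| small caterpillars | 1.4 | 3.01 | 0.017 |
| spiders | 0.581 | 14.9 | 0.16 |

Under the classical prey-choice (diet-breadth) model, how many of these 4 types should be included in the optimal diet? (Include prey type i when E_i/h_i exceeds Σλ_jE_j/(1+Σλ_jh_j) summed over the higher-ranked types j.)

3

E/h in descending order: beetle larvae 0.621, small caterpillars 0.465, large caterpillars 0.368, spiders 0.039 kJ/s. The optimal diet is the largest prefix of this list for which every included type satisfies E_i/h_i > R on the types above it.
Rate on top 1: 0.1163. small caterpillars: 0.465 > 0.1163 → include.
Rate on top 2: 0.1302. large caterpillars: 0.368 > 0.1302 → include.
Rate on top 3: 0.2378. spiders: 0.039 < 0.2378 → exclude; stop.
Optimal diet: beetle larvae, small caterpillars, large caterpillars — 3 of 4 types.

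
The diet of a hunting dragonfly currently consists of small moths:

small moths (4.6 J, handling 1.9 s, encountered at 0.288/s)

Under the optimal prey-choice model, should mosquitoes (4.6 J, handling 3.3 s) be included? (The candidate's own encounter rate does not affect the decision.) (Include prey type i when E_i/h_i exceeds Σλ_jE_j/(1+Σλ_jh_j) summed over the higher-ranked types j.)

Yes

Current rate: (0.288×4.6)/(1 + 0.288×1.9) = 0.8563 J/s.
Profitability of mosquitoes: 4.6/3.3 = 1.394 J/s.
Since 1.394 > R, including mosquitoes increases the long-run rate.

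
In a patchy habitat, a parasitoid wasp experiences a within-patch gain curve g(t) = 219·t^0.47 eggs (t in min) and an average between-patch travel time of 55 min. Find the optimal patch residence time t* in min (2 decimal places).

By the marginal value theorem, leave when the instantaneous gain rate g'(t) equals the habitat-wide average g(t)/(T + t).
g'(t) = 0.47·219·t^-0.53. Setting 0.47·219·t^-0.53 = 219·t^0.47/(55+t) gives 0.47(55+t) = t, so 0.53·t = 0.47×55.
t* = 0.47×55/0.53 = 48.77 min.

48.77 min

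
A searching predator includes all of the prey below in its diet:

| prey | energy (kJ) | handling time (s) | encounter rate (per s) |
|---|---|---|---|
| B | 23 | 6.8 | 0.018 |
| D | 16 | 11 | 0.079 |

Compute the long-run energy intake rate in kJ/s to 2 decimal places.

0.84 kJ/s

R = (0.018×23 + 0.079×16) / (1 + 0.018×6.8 + 0.079×11) = 1.678/1.991 = 0.8426 kJ/s.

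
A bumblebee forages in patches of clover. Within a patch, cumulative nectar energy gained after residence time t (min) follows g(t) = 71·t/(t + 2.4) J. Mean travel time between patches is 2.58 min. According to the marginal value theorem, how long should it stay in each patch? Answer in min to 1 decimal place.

2.5 min

By the marginal value theorem, leave when the instantaneous gain rate g'(t) equals the habitat-wide average g(t)/(T + t).
g'(t) = 71·2.4/(t + 2.4)². Setting 71·2.4/(t+2.4)² = 71t/[(t+2.4)(2.58+t)] gives 2.4(2.58+t) = t(t+2.4), so t² = 2.4×2.58 = 6.192.
t* = √6.192 = 2.488 min.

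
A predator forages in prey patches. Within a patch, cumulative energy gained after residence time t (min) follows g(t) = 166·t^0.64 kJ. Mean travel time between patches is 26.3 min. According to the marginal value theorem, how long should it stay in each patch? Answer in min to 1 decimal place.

46.8 min

Maximise g(t)/(T+t): set derivative to zero → g'(t)(T+t) = g(t).
g'(t) = 0.64·166·t^-0.36. Setting 0.64·166·t^-0.36 = 166·t^0.64/(26.3+t) gives 0.64(26.3+t) = t, so 0.36·t = 0.64×26.3.
t* = 0.64×26.3/0.36 = 46.76 min.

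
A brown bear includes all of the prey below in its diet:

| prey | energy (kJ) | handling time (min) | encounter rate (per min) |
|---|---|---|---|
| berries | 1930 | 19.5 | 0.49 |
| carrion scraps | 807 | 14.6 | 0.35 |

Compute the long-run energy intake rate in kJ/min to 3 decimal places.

R = (0.49×1930 + 0.35×807) / (1 + 0.49×19.5 + 0.35×14.6) = 1228/15.66 = 78.4 kJ/min.

78.401 kJ/min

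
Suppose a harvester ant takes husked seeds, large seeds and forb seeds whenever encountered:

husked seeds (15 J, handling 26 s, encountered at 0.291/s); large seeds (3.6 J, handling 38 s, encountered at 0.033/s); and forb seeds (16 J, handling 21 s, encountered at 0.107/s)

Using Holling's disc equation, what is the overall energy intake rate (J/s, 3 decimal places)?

R = (0.291×15 + 0.033×3.6 + 0.107×16) / (1 + 0.291×26 + 0.033×38 + 0.107×21) = 6.196/12.07 = 0.5134 J/s.

0.513 J/s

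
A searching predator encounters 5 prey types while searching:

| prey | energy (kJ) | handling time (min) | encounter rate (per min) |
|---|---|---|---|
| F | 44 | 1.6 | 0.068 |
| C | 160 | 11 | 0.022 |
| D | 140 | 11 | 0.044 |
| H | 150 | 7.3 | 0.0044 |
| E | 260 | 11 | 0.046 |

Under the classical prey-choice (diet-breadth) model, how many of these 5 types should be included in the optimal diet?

E/h in descending order: F 27.5, E 23.6, H 20.5, C 14.5, D 12.7 kJ/min. The optimal diet is the largest prefix of this list for which every included type satisfies E_i/h_i > R on the types above it.
Rate on top 1: 2.698. E: 23.6 > 2.698 → include.
Rate on top 2: 9.259. H: 20.5 > 9.259 → include.
Rate on top 3: 9.48. C: 14.5 > 9.48 → include.
Rate on top 4: 10.13. D: 12.7 > 10.13 → include.
Optimal diet: F, E, H, C, D — 5 of 5 types.

5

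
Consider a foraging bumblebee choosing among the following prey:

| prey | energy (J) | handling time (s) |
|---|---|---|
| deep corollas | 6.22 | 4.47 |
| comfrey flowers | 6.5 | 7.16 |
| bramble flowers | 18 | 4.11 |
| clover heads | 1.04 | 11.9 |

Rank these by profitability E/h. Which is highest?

Profitability E/h (J/s): deep corollas = 6.22/4.47 = 1.39, comfrey flowers = 6.5/7.16 = 0.908, bramble flowers = 18/4.11 = 4.38, clover heads = 1.04/11.9 = 0.0874.
Ranked: bramble flowers > deep corollas > comfrey flowers > clover heads.

bramble flowers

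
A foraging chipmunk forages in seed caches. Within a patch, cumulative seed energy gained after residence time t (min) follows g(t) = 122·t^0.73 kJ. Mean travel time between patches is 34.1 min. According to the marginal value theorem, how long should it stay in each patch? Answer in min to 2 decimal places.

Optimal t* satisfies g'(t*) = g(t*)/(T + t*).
g'(t) = 0.73·122·t^-0.27. Setting 0.73·122·t^-0.27 = 122·t^0.73/(34.1+t) gives 0.73(34.1+t) = t, so 0.27·t = 0.73×34.1.
t* = 0.73×34.1/0.27 = 92.2 min.

92.20 min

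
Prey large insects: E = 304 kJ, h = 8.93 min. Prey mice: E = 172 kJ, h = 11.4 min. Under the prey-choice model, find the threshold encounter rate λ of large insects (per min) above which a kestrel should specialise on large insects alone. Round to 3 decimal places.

0.089 per min

Drop mice once their profitability E₂/h₂ falls below the rate achievable on large insects alone: E₂/h₂ = λE₁/(1 + λh₁).
Solve for λ: λE₁h₂ = E₂(1 + λh₁) → λ(E₁h₂ − E₂h₁) = E₂ → λ = E₂/(E₁h₂ − E₂h₁).
λ = 172/(304×11.4 − 172×8.93) = 172/1930 = 0.08914 per min.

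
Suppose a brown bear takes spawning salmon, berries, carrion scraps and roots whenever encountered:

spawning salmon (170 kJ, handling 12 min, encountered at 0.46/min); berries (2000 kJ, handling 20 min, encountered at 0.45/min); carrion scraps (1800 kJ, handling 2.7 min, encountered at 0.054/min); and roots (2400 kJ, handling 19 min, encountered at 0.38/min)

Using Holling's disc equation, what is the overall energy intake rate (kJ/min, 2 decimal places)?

R = Σλ_iE_i / (1 + Σλ_ih_i)
Numerator: 0.46×170 + 0.45×2000 + 0.054×1800 + 0.38×2400 = 1987
Denominator: 1 + 0.46×12 + 0.45×20 + 0.054×2.7 + 0.38×19 = 22.89
R = 1987/22.89 = 86.84 kJ/min

86.84 kJ/min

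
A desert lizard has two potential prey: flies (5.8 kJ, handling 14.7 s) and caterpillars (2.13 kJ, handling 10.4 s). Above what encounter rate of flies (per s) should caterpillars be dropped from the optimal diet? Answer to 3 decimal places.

Drop caterpillars once their profitability E₂/h₂ falls below the rate achievable on flies alone: E₂/h₂ = λE₁/(1 + λh₁).
Solve for λ: λE₁h₂ = E₂(1 + λh₁) → λ(E₁h₂ − E₂h₁) = E₂ → λ = E₂/(E₁h₂ − E₂h₁).
λ = 2.13/(5.8×10.4 − 2.13×14.7) = 2.13/29.01 = 0.07343 per s.

0.073 per s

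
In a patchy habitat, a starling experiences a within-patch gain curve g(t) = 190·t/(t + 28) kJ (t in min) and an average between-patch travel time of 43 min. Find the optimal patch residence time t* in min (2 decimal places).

34.70 min

Maximise g(t)/(T+t): set derivative to zero → g'(t)(T+t) = g(t).
g'(t) = 190·28/(t + 28)². Setting 190·28/(t+28)² = 190t/[(t+28)(43+t)] gives 28(43+t) = t(t+28), so t² = 28×43 = 1204.
t* = √1204 = 34.7 min.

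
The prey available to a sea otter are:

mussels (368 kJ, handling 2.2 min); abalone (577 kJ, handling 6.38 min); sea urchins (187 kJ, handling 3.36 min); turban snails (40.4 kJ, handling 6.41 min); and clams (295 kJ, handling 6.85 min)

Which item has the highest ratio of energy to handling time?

mussels

Profitability E/h (kJ/min): mussels = 368/2.2 = 167, abalone = 577/6.38 = 90.4, sea urchins = 187/3.36 = 55.7, turban snails = 40.4/6.41 = 6.3, clams = 295/6.85 = 43.1.
Ranked: mussels > abalone > sea urchins > clams > turban snails.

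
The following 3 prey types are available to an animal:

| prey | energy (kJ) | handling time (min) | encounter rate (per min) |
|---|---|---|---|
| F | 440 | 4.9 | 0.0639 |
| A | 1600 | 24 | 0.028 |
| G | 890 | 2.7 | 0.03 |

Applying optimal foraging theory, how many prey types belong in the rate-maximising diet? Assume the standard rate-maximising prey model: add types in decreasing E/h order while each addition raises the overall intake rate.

Rank by E/h (kJ/min): G 330, F 89.8, A 66.7. Include each in turn until the next type's E/h falls below the running intake rate.
Rate on top 1: 24.7. F: 89.8 > 24.7 → include.
Rate on top 2: 39.32. A: 66.7 > 39.32 → include.
Optimal diet: G, F, A — 3 of 3 types.

3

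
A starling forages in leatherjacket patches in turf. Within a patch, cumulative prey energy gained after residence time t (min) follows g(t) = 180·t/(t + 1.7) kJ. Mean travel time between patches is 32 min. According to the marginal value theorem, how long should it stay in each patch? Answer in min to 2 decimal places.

Maximise g(t)/(T+t): set derivative to zero → g'(t)(T+t) = g(t).
g'(t) = 180·1.7/(t + 1.7)². Setting 180·1.7/(t+1.7)² = 180t/[(t+1.7)(32+t)] gives 1.7(32+t) = t(t+1.7), so t² = 1.7×32 = 54.4.
t* = √54.4 = 7.376 min.

7.38 min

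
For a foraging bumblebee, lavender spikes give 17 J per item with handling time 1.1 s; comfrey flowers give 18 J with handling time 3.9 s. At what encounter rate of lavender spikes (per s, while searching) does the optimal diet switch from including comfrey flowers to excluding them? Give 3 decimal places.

0.387 per s

The zero-one rule: include comfrey flowers iff E₂/h₂ > λE₁/(1+λh₁). Equality gives the switch point.
λE₁h₂ = E₂ + λE₂h₁ ⇒ λ = E₂/(E₁h₂ − E₂h₁) = 18/(66.3 − 19.8) = 0.3871 per s.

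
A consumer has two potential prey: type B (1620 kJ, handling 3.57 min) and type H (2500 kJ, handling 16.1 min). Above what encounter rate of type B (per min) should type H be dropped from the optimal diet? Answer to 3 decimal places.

0.146 per min

The zero-one rule: include type H iff E₂/h₂ > λE₁/(1+λh₁). Equality gives the switch point.
λE₁h₂ = E₂ + λE₂h₁ ⇒ λ = E₂/(E₁h₂ − E₂h₁) = 2500/(2.608e+04 − 8925) = 0.1457 per min.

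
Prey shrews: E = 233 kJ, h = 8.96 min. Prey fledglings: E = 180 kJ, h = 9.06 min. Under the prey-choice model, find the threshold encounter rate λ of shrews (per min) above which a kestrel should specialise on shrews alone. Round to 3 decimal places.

At the threshold, the rate on shrews alone equals the profitability of fledglings: λ·233/(1 + λ·8.96) = 180/9.06 = 19.87.
Rearranging, λ(233 − 19.87×8.96) = 19.87, so λ = 19.87/54.99 = 0.3613 per min.

0.361 per min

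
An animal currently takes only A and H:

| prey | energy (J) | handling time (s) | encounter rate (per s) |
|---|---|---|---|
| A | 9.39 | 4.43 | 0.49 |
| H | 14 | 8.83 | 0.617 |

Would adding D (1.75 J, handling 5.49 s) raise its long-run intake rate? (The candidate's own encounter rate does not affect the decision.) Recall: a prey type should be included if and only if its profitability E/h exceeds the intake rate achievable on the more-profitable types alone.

Current rate: (0.49×9.39 + 0.617×14)/(1 + 0.49×4.43 + 0.617×8.83) = 1.536 J/s.
D: E/h = 1.75/5.49 = 0.3188 J/s.
Since 0.3188 < R, time spent handling D is better spent searching.

No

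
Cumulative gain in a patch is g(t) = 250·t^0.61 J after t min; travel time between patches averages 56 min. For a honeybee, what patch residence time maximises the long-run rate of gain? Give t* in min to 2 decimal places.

87.59 min

Optimal t* satisfies g'(t*) = g(t*)/(T + t*).
g'(t) = 0.61·250·t^-0.39. Setting 0.61·250·t^-0.39 = 250·t^0.61/(56+t) gives 0.61(56+t) = t, so 0.39·t = 0.61×56.
t* = 0.61×56/0.39 = 87.59 min.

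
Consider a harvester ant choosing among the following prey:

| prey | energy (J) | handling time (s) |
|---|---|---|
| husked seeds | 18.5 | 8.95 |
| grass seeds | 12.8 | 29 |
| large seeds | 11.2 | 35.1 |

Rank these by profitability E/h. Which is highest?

Profitability E/h (J/s): husked seeds = 18.5/8.95 = 2.07, grass seeds = 12.8/29 = 0.441, large seeds = 11.2/35.1 = 0.319.
Ranked: husked seeds > grass seeds > large seeds.

husked seeds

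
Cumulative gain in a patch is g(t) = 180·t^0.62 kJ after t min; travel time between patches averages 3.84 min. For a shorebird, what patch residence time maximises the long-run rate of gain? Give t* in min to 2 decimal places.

Maximise g(t)/(T+t): set derivative to zero → g'(t)(T+t) = g(t).
g'(t) = 0.62·180·t^-0.38. Setting 0.62·180·t^-0.38 = 180·t^0.62/(3.84+t) gives 0.62(3.84+t) = t, so 0.38·t = 0.62×3.84.
t* = 0.62×3.84/0.38 = 6.265 min.

6.27 min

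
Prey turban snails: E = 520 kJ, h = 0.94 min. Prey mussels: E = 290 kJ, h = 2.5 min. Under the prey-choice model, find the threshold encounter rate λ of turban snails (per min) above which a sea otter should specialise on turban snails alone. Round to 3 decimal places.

0.282 per min

At the threshold, the rate on turban snails alone equals the profitability of mussels: λ·520/(1 + λ·0.94) = 290/2.5 = 116.
Rearranging, λ(520 − 116×0.94) = 116, so λ = 116/411 = 0.2823 per min.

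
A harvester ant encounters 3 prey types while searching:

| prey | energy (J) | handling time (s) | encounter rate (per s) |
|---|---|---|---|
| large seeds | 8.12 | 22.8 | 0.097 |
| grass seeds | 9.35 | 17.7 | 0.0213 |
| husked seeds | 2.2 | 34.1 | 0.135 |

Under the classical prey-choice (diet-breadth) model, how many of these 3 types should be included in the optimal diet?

Profitabilities (E/h, J/s): grass seeds 0.528, large seeds 0.356, husked seeds 0.0645. Add prey in this order while the next type's profitability exceeds the intake rate on those already taken.
Rate on top 1: 0.1446. large seeds: 0.356 > 0.1446 → include.
Rate on top 2: 0.275. husked seeds: 0.0645 < 0.275 → exclude; stop.
Optimal diet: grass seeds, large seeds — 2 of 3 types.

2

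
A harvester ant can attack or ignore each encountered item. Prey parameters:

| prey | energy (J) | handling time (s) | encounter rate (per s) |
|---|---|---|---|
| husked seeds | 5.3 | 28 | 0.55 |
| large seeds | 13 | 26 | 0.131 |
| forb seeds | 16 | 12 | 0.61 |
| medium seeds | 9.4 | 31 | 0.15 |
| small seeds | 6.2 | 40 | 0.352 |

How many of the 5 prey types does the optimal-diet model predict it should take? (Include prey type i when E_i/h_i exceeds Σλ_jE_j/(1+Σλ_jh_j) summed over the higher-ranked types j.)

1

Profitabilities (E/h, J/s): forb seeds 1.33, large seeds 0.5, medium seeds 0.303, husked seeds 0.189, small seeds 0.155. Add prey in this order while the next type's profitability exceeds the intake rate on those already taken.
Rate on top 1: 1.173. large seeds: 0.5 < 1.173 → exclude; stop.
Optimal diet: forb seeds — 1 of 5 types.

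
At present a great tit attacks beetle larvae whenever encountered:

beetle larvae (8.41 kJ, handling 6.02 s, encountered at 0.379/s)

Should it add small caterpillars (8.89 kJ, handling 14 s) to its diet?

No

On beetle larvae alone, R = ΣλE/(1+Σλh) = 3.187/3.282 = 0.9713 kJ/s.
small caterpillars: E/h = 8.89/14 = 0.635 kJ/s.
Since 0.635 < R, time spent handling small caterpillars is better spent searching.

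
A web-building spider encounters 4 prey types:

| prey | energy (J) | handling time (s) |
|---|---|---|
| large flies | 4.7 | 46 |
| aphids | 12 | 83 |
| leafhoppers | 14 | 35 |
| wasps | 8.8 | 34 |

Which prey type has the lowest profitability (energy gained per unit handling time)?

Profitability E/h (J/s): large flies = 4.7/46 = 0.102, aphids = 12/83 = 0.145, leafhoppers = 14/35 = 0.4, wasps = 8.8/34 = 0.259.
Ranked: leafhoppers > wasps > aphids > large flies.

large flies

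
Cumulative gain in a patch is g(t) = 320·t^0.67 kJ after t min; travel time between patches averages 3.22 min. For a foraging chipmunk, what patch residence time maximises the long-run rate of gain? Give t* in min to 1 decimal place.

Optimal t* satisfies g'(t*) = g(t*)/(T + t*).
g'(t) = 0.67·320·t^-0.33. Setting 0.67·320·t^-0.33 = 320·t^0.67/(3.22+t) gives 0.67(3.22+t) = t, so 0.33·t = 0.67×3.22.
t* = 0.67×3.22/0.33 = 6.538 min.

6.5 min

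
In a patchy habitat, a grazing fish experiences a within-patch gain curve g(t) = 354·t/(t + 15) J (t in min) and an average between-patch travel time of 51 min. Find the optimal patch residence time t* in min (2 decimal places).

Maximise g(t)/(T+t): set derivative to zero → g'(t)(T+t) = g(t).
g'(t) = 354·15/(t + 15)². Setting 354·15/(t+15)² = 354t/[(t+15)(51+t)] gives 15(51+t) = t(t+15), so t² = 15×51 = 765.
t* = √765 = 27.66 min.

27.66 min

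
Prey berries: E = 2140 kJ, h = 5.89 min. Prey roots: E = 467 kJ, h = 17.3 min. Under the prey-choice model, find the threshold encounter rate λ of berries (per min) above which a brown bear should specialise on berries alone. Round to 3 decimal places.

0.014 per min

Drop roots once their profitability E₂/h₂ falls below the rate achievable on berries alone: E₂/h₂ = λE₁/(1 + λh₁).
Solve for λ: λE₁h₂ = E₂(1 + λh₁) → λ(E₁h₂ − E₂h₁) = E₂ → λ = E₂/(E₁h₂ − E₂h₁).
λ = 467/(2140×17.3 − 467×5.89) = 467/3.427e+04 = 0.01363 per min.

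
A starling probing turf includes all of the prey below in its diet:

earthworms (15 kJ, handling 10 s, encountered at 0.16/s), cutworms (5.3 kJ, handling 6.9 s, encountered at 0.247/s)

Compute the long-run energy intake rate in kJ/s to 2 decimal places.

0.86 kJ/s

R = Σλ_iE_i / (1 + Σλ_ih_i)
Numerator: 0.16×15 + 0.247×5.3 = 3.709
Denominator: 1 + 0.16×10 + 0.247×6.9 = 4.304
R = 3.709/4.304 = 0.8617 kJ/s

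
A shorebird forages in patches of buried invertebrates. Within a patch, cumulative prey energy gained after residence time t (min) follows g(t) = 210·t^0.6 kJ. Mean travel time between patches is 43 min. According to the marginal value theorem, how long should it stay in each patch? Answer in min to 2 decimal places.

64.50 min

Maximise g(t)/(T+t): set derivative to zero → g'(t)(T+t) = g(t).
g'(t) = 0.6·210·t^-0.4. Setting 0.6·210·t^-0.4 = 210·t^0.6/(43+t) gives 0.6(43+t) = t, so 0.40·t = 0.6×43.
t* = 0.6×43/0.40 = 64.5 min.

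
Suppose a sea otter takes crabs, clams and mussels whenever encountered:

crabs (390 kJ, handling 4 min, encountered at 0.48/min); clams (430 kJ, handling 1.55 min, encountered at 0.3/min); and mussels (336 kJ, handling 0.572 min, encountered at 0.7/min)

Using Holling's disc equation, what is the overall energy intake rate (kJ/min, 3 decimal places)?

Energy encountered per unit search time: 0.48×390 + 0.3×430 + 0.7×336 = 551.4 kJ/min.
Handling time per unit search time: 0.48×4 + 0.3×1.55 + 0.7×0.572 = 2.785.
Rate = 551.4/(1 + 2.785) = 145.7 kJ/min.

145.665 kJ/min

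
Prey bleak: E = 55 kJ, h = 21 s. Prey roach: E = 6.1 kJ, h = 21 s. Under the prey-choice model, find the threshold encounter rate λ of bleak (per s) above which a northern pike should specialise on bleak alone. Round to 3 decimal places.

0.006 per s

Drop roach once their profitability E₂/h₂ falls below the rate achievable on bleak alone: E₂/h₂ = λE₁/(1 + λh₁).
Solve for λ: λE₁h₂ = E₂(1 + λh₁) → λ(E₁h₂ − E₂h₁) = E₂ → λ = E₂/(E₁h₂ − E₂h₁).
λ = 6.1/(55×21 − 6.1×21) = 6.1/1027 = 0.00594 per s.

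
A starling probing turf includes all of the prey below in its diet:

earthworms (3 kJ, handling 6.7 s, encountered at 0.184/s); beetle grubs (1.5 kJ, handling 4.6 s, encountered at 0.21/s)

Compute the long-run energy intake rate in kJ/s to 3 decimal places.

0.271 kJ/s

Energy encountered per unit search time: 0.184×3 + 0.21×1.5 = 0.867 kJ/s.
Handling time per unit search time: 0.184×6.7 + 0.21×4.6 = 2.199.
Rate = 0.867/(1 + 2.199) = 0.271 kJ/s.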